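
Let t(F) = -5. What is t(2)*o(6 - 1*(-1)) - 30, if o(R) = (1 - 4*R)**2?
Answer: -3675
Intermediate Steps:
t(2)*o(6 - 1*(-1)) - 30 = -5*(-1 + 4*(6 - 1*(-1)))**2 - 30 = -5*(-1 + 4*(6 + 1))**2 - 30 = -5*(-1 + 4*7)**2 - 30 = -5*(-1 + 28)**2 - 30 = -5*27**2 - 30 = -5*729 - 30 = -3645 - 30 = -3675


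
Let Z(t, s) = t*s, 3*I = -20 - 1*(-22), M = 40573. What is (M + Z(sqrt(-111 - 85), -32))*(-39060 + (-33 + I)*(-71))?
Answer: -4474917889/3 + 49411264*I/3 ≈ -1.4916e+9 + 1.647e+7*I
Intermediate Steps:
I = 2/3 (I = (-20 - 1*(-22))/3 = (-20 + 22)/3 = (1/3)*2 = 2/3 ≈ 0.66667)
Z(t, s) = s*t
(M + Z(sqrt(-111 - 85), -32))*(-39060 + (-33 + I)*(-71)) = (40573 - 32*sqrt(-111 - 85))*(-39060 + (-33 + 2/3)*(-71)) = (40573 - 448*I)*(-39060 - 97/3*(-71)) = (40573 - 448*I)*(-39060 + 6887/3) = (40573 - 448*I)*(-110293/3) = -4474917889/3 + 49411264*I/3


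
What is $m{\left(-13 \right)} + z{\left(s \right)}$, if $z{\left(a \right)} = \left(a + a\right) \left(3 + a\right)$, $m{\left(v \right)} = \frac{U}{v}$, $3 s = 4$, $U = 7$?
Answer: $\frac{1289}{117} \approx 11.017$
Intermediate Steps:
$s = \frac{4}{3}$ ($s = \frac{1}{3} \cdot 4 = \frac{4}{3} \approx 1.3333$)
$m{\left(v \right)} = \frac{7}{v}$
$z{\left(a \right)} = 2 a \left(3 + a\right)$
$m{\left(-13 \right)} + z{\left(s \right)} = \frac{7}{-13} + 2 \cdot \frac{4}{3} \left(3 + \frac{4}{3}\right) = 7 \left(- \frac{1}{13}\right) + 2 \cdot \frac{4}{3} \cdot \frac{13}{3} = - \frac{7}{13} + \frac{104}{9} = \frac{1289}{117}$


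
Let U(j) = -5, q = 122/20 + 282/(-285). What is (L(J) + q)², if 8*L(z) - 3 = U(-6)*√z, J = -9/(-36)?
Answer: 61826769/2310400 ≈ 26.760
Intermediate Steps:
q = 971/190 (q = 122*(1/20) + 282*(-1/285) = 61/10 - 94/95 = 971/190 ≈ 5.1105)
J = ¼ (J = -9*(-1/36) = ¼ ≈ 0.25000)
L(z) = 3/8 - 5*√z/8 (L(z) = 3/8 + (-5*√z)/8 = 3/8 - 5*√z/8)
(L(J) + q)² = ((3/8 - 5*√(¼)/8) + 971/190)² = ((3/8 - 5/8*½) + 971/190)² = ((3/8 - 5/16) + 971/190)² = (1/16 + 971/190)² = (7863/1520)² = 61826769/2310400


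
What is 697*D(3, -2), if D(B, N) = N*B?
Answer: -4182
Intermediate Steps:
D(B, N) = B*N
697*D(3, -2) = 697*(3*(-2)) = 697*(-6) = -4182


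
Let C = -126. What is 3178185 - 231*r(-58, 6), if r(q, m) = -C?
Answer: 3149079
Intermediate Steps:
r(q, m) = 126 (r(q, m) = -1*(-126) = 126)
3178185 - 231*r(-58, 6) = 3178185 - 231*126 = 3178185 - 29106 = 3149079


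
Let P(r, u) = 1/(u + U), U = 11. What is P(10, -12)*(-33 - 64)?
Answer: 97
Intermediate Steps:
P(r, u) = 1/(11 + u) (P(r, u) = 1/(u + 11) = 1/(11 + u))
P(10, -12)*(-33 - 64) = (-33 - 64)/(11 - 12) = -97/(-1) = -1*(-97) = 97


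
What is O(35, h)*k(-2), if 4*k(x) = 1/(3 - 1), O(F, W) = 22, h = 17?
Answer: 11/4 ≈ 2.7500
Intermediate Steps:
k(x) = ⅛ (k(x) = 1/(4*(3 - 1)) = (¼)/2 = (¼)*(½) = ⅛)
O(35, h)*k(-2) = 22*(⅛) = 11/4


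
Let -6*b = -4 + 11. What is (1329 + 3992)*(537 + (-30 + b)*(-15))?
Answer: 10689889/2 ≈ 5.3449e+6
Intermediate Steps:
b = -7/6 (b = -(-4 + 11)/6 = -1/6*7 = -7/6 ≈ -1.1667)
(1329 + 3992)*(537 + (-30 + b)*(-15)) = (1329 + 3992)*(537 + (-30 - 7/6)*(-15)) = 5321*(537 - 187/6*(-15)) = 5321*(537 + 935/2) = 5321*(2009/2) = 10689889/2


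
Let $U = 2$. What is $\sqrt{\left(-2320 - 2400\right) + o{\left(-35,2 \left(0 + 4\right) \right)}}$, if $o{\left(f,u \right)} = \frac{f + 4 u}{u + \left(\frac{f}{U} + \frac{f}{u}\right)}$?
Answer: $\frac{2 i \sqrt{1615346}}{37} \approx 68.701 i$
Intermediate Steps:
$o{\left(f,u \right)} = \frac{f + 4 u}{u + \frac{f}{2} + \frac{f}{u}}$ ($o{\left(f,u \right)} = \frac{f + 4 u}{u + \left(\frac{f}{2} + \frac{f}{u}\right)} = \frac{f + 4 u}{u + \frac{f}{2} + \frac{f}{u}}$)
$\sqrt{\left(-2320 - 2400\right) + o{\left(-35,2 \left(0 + 4\right) \right)}} = \sqrt{\left(-2320 - 2400\right) + \frac{2 \cdot 2 \left(0 + 4\right) \left(-35 + 4 \cdot 2 \left(0 + 4\right)\right)}{2 \left(-35\right) + 2 \left(2 \left(0 + 4\right)\right)^{2} - 35 \cdot 2 \left(0 + 4\right)}} = \sqrt{-4720 + \frac{2 \cdot 2 \cdot 4 \left(-35 + 4 \cdot 2 \cdot 4\right)}{-70 + 2 \left(2 \cdot 4\right)^{2} - 35 \cdot 2 \cdot 4}} = \sqrt{-4720 + 2 \cdot 8 \frac{1}{-70 + 2 \cdot 8^{2} - 280} \left(-35 + 4 \cdot 8\right)} = \sqrt{-4720 + 2 \cdot 8 \frac{1}{-70 + 2 \cdot 64 - 280} \left(-35 + 32\right)} = \sqrt{-4720 + 2 \cdot 8 \frac{1}{-70 + 128 - 280} \left(-3\right)} = \sqrt{-4720 + 2 \cdot 8 \frac{1}{-222} \left(-3\right)} = \sqrt{-4720 + 2 \cdot 8 \left(- \frac{1}{222}\right) \left(-3\right)} = \sqrt{-4720 + \frac{8}{37}} = \sqrt{- \frac{174632}{37}} = \frac{2 i \sqrt{1615346}}{37}$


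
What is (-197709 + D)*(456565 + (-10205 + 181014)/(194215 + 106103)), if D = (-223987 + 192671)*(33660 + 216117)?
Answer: -357513932882377799813/100106 ≈ -3.5714e+15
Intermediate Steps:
D = -7822016532 (D = -31316*249777 = -7822016532)
(-197709 + D)*(456565 + (-10205 + 181014)/(194215 + 106103)) = (-197709 - 7822016532)*(456565 + (-10205 + 181014)/(194215 + 106103)) = -7822214241*(456565 + 170809/300318) = -7822214241*137114858479/300318 = -357513932882377799813/100106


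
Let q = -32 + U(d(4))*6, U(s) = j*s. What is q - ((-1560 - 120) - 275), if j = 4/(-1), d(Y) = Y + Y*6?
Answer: 1251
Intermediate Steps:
d(Y) = 7*Y (d(Y) = Y + 6*Y = 7*Y)
j = -4 (j = 4*(-1) = -4)
U(s) = -4*s
q = -704 (q = -32 - 28*4*6 = -32 - 4*28*6 = -32 - 112*6 = -32 - 672 = -704)
q - ((-1560 - 120) - 275) = -704 - ((-1560 - 120) - 275) = -704 - (-1680 - 275) = -704 - 1*(-1955) = -704 + 1955 = 1251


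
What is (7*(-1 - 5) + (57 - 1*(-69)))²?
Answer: 7056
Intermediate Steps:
(7*(-1 - 5) + (57 - 1*(-69)))² = (7*(-6) + (57 + 69))² = (-42 + 126)² = 84² = 7056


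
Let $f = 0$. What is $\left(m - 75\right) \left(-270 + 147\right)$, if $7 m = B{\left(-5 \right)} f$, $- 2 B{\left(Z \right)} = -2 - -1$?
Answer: $9225$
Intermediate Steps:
$B{\left(Z \right)} = \frac{1}{2}$ ($B{\left(Z \right)} = - \frac{-2 - -1}{2} = - \frac{-2 + 1}{2} = \left(- \frac{1}{2}\right) \left(-1\right) = \frac{1}{2}$)
$m = 0$ ($m = \frac{\frac{1}{2} \cdot 0}{7} = \frac{1}{7} \cdot 0 = 0$)
$\left(m - 75\right) \left(-270 + 147\right) = \left(0 - 75\right) \left(-270 + 147\right) = \left(0 - 75\right) \left(-123\right) = \left(-75\right) \left(-123\right) = 9225$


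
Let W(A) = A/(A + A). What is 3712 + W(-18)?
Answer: 7425/2 ≈ 3712.5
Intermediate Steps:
W(A) = ½ (W(A) = A/((2*A)) = A*(1/(2*A)) = ½)
3712 + W(-18) = 3712 + ½ = 7425/2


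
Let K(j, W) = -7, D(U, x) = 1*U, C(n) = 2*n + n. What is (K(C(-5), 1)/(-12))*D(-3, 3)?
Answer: -7/4 ≈ -1.7500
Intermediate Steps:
C(n) = 3*n
D(U, x) = U
(K(C(-5), 1)/(-12))*D(-3, 3) = -7/(-12)*(-3) = -7*(-1/12)*(-3) = (7/12)*(-3) = -7/4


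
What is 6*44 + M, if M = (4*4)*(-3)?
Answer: 216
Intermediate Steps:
M = -48 (M = 16*(-3) = -48)
6*44 + M = 6*44 - 48 = 264 - 48 = 216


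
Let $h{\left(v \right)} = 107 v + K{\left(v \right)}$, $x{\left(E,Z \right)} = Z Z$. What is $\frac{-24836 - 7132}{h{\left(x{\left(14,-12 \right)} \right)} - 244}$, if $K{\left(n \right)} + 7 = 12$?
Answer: $- \frac{31968}{15169} \approx -2.1075$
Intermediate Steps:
$K{\left(n \right)} = 5$ ($K{\left(n \right)} = -7 + 12 = 5$)
$x{\left(E,Z \right)} = Z^{2}$
$h{\left(v \right)} = 5 + 107 v$ ($h{\left(v \right)} = 107 v + 5 = 5 + 107 v$)
$\frac{-24836 - 7132}{h{\left(x{\left(14,-12 \right)} \right)} - 244} = \frac{-24836 - 7132}{\left(5 + 107 \left(-12\right)^{2}\right) - 244} = - \frac{31968}{\left(5 + 107 \cdot 144\right) - 244} = - \frac{31968}{\left(5 + 15408\right) - 244} = - \frac{31968}{15413 - 244} = - \frac{31968}{15169}$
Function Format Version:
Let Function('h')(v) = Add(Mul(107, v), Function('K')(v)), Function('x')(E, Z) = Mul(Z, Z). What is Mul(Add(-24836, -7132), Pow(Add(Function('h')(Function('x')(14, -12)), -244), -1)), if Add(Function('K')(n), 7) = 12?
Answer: Rational(-31968, 15169) ≈ -2.1075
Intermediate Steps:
Function('K')(n) = 5 (Function('K')(n) = Add(-7, 12) = 5)
Function('x')(E, Z) = Pow(Z, 2)
Function('h')(v) = Add(5, Mul(107, v)) (Function('h')(v) = Add(Mul(107, v), 5) = Add(5, Mul(107, v)))
Mul(Add(-24836, -7132), Pow(Add(Function('h')(Function('x')(14, -12)), -244), -1)) = Mul(Add(-24836, -7132), Pow(Add(Add(5, Mul(107, Pow(-12, 2))), -244), -1)) = Mul(-31968, Pow(Add(Add(5, Mul(107, 144)), -244), -1)) = Mul(-31968, Pow(Add(Add(5, 15408), -244), -1)) = Mul(-31968, Pow(Add(15413, -244), -1)) = Mul(-31968, Pow(15169, -1)) = Mul(-31968, Rational(1, 15169)) = Rational(-31968, 15169)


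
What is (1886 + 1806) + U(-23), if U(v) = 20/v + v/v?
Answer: 84919/23 ≈ 3692.1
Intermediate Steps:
U(v) = 1 + 20/v (U(v) = 20/v + 1 = 1 + 20/v)
(1886 + 1806) + U(-23) = (1886 + 1806) + (20 - 23)/(-23) = 3692 - 1/23*(-3) = 3692 + 3/23 = 84919/23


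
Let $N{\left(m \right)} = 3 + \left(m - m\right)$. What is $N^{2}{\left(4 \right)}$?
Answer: $9$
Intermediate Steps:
$N{\left(m \right)} = 3$ ($N{\left(m \right)} = 3 + 0 = 3$)
$N^{2}{\left(4 \right)} = 3^{2} = 9$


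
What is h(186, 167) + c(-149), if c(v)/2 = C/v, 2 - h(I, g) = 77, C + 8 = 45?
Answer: -11249/149 ≈ -75.497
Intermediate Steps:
C = 37 (C = -8 + 45 = 37)
h(I, g) = -75 (h(I, g) = 2 - 1*77 = 2 - 77 = -75)
c(v) = 74/v (c(v) = 2*(37/v) = 74/v)
h(186, 167) + c(-149) = -75 + 74/(-149) = -75 + 74*(-1/149) = -75 - 74/149 = -11249/149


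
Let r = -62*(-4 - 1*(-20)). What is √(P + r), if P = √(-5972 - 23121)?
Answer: √(-992 + I*√29093) ≈ 2.6979 + 31.611*I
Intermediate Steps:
P = I*√29093 (P = √(-29093) = I*√29093 ≈ 170.57*I)
r = -992 (r = -62*(-4 + 20) = -62*16 = -992)
√(P + r) = √(I*√29093 - 992) = √(-992 + I*√29093)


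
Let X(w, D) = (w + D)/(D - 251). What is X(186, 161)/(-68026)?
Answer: 347/6122340 ≈ 5.6678e-5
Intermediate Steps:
X(w, D) = (D + w)/(-251 + D)
X(186, 161)/(-68026) = ((161 + 186)/(-251 + 161))/(-68026) = (347/(-90))*(-1/68026) = -1/90*347*(-1/68026) = -347/90*(-1/68026) = 347/6122340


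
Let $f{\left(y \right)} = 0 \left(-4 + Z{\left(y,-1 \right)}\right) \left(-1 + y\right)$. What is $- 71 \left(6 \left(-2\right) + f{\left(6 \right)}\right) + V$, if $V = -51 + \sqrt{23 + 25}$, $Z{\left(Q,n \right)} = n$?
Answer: $801 + 4 \sqrt{3} \approx 807.93$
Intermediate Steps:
$V = -51 + 4 \sqrt{3}$ ($V = -51 + \sqrt{48} = -51 + 4 \sqrt{3} \approx -44.072$)
$f{\left(y \right)} = 0$ ($f{\left(y \right)} = 0 \left(-4 - 1\right) \left(-1 + y\right) = 0 \left(- 5 \left(-1 + y\right)\right) = 0 \left(5 - 5 y\right) = 0$)
$- 71 \left(6 \left(-2\right) + f{\left(6 \right)}\right) + V = - 71 \left(6 \left(-2\right) + 0\right) - \left(51 - 4 \sqrt{3}\right) = - 71 \left(-12 + 0\right) - \left(51 - 4 \sqrt{3}\right) = \left(-71\right) \left(-12\right) - \left(51 - 4 \sqrt{3}\right) = 852 - \left(51 - 4 \sqrt{3}\right) = 801 + 4 \sqrt{3}$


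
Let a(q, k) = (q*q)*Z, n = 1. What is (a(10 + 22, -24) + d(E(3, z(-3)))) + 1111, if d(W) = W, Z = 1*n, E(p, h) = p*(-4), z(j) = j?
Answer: 2123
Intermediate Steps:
E(p, h) = -4*p
Z = 1 (Z = 1*1 = 1)
a(q, k) = q² (a(q, k) = (q*q)*1 = q²*1 = q²)
(a(10 + 22, -24) + d(E(3, z(-3)))) + 1111 = ((10 + 22)² - 4*3) + 1111 = (32² - 12) + 1111 = (1024 - 12) + 1111 = 1012 + 1111 = 2123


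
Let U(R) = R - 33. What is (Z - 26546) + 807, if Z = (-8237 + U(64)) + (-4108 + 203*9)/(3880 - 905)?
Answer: -100988656/2975 ≈ -33946.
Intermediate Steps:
U(R) = -33 + R
Z = -24415131/2975 (Z = (-8237 + (-33 + 64)) + (-4108 + 203*9)/(3880 - 905) = (-8237 + 31) + (-4108 + 1827)/2975 = -8206 - 2281*1/2975 = -8206 - 2281/2975 = -24415131/2975 ≈ -8206.8)
(Z - 26546) + 807 = (-24415131/2975 - 26546) + 807 = -103389481/2975 + 807 = -100988656/2975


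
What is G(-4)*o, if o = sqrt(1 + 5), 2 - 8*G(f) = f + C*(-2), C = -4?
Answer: -sqrt(6)/4 ≈ -0.61237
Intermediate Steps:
G(f) = -3/4 - f/8 (G(f) = 1/4 - (f - 4*(-2))/8 = 1/4 - (f + 8)/8 = 1/4 - (8 + f)/8 = 1/4 + (-1 - f/8) = -3/4 - f/8)
o = sqrt(6) ≈ 2.4495
G(-4)*o = (-3/4 - 1/8*(-4))*sqrt(6) = (-3/4 + 1/2)*sqrt(6) = -sqrt(6)/4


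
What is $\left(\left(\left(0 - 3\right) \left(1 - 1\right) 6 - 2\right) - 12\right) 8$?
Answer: $-112$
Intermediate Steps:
$\left(\left(\left(0 - 3\right) \left(1 - 1\right) 6 - 2\right) - 12\right) 8 = \left(\left(\left(-3\right) 0 \cdot 6 - 2\right) - 12\right) 8 = \left(\left(0 \cdot 6 - 2\right) - 12\right) 8 = \left(\left(0 - 2\right) - 12\right) 8 = \left(-2 - 12\right) 8 = \left(-14\right) 8 = -112$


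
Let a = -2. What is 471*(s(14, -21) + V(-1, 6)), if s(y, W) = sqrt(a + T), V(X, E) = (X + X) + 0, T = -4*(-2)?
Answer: -942 + 471*sqrt(6) ≈ 211.71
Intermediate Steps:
T = 8
V(X, E) = 2*X (V(X, E) = 2*X + 0 = 2*X)
s(y, W) = sqrt(6) (s(y, W) = sqrt(-2 + 8) = sqrt(6))
471*(s(14, -21) + V(-1, 6)) = 471*(sqrt(6) + 2*(-1)) = 471*(sqrt(6) - 2) = 471*(-2 + sqrt(6)) = -942 + 471*sqrt(6)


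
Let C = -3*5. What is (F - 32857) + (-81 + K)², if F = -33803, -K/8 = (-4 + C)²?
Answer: 8748301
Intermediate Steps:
C = -15
K = -2888 (K = -8*(-4 - 15)² = -8*(-19)² = -8*361 = -2888)
(F - 32857) + (-81 + K)² = (-33803 - 32857) + (-81 - 2888)² = -66660 + (-2969)² = -66660 + 8814961 = 8748301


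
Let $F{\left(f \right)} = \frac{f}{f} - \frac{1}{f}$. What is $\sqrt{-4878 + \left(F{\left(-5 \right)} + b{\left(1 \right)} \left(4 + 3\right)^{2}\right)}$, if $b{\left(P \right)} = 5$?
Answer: $\frac{i \sqrt{115795}}{5} \approx 68.057 i$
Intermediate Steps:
$F{\left(f \right)} = 1 - \frac{1}{f}$
$\sqrt{-4878 + \left(F{\left(-5 \right)} + b{\left(1 \right)} \left(4 + 3\right)^{2}\right)} = \sqrt{-4878 + \left(\frac{-1 - 5}{-5} + 5 \left(4 + 3\right)^{2}\right)} = \sqrt{-4878 - \left(- \frac{6}{5} - 5 \cdot 7^{2}\right)} = \sqrt{-4878 + \left(\frac{6}{5} + 5 \cdot 49\right)} = \sqrt{-4878 + \left(\frac{6}{5} + 245\right)} = \sqrt{-4878 + \frac{1231}{5}} = \sqrt{- \frac{23159}{5}} = \frac{i \sqrt{115795}}{5}$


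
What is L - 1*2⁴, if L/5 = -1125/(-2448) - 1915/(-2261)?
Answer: -342491/36176 ≈ -9.4673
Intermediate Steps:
L = 236325/36176 (L = 5*(-1125/(-2448) - 1915/(-2261)) = 5*(-1125*(-1/2448) - 1915*(-1/2261)) = 5*(125/272 + 1915/2261) = 5*(47265/36176) = 236325/36176 ≈ 6.5326)
L - 1*2⁴ = 236325/36176 - 1*2⁴ = 236325/36176 - 1*16 = 236325/36176 - 16 = -342491/36176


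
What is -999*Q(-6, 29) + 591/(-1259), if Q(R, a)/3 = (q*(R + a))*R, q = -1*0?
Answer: -591/1259 ≈ -0.46942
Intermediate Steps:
q = 0
Q(R, a) = 0 (Q(R, a) = 3*((0*(R + a))*R) = 3*(0*R) = 3*0 = 0)
-999*Q(-6, 29) + 591/(-1259) = -999*0 + 591/(-1259) = 0 + 591*(-1/1259) = 0 - 591/1259 = -591/1259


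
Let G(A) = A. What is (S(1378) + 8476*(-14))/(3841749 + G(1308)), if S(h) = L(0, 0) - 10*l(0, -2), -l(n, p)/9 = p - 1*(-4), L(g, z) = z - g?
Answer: -118484/3843057 ≈ -0.030831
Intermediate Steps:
l(n, p) = -36 - 9*p (l(n, p) = -9*(p - 1*(-4)) = -9*(p + 4) = -9*(4 + p) = -36 - 9*p)
S(h) = 180 (S(h) = (0 - 1*0) - 10*(-36 - 9*(-2)) = (0 + 0) - 10*(-36 + 18) = 0 - 10*(-18) = 0 + 180 = 180)
(S(1378) + 8476*(-14))/(3841749 + G(1308)) = (180 + 8476*(-14))/(3841749 + 1308) = (180 - 118664)/3843057 = -118484*1/3843057 = -118484/3843057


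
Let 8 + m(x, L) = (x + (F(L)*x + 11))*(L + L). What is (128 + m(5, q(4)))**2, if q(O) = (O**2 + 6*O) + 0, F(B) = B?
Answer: 302760000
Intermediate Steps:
q(O) = O**2 + 6*O
m(x, L) = -8 + 2*L*(11 + x + L*x) (m(x, L) = -8 + (x + (L*x + 11))*(L + L) = -8 + (x + (11 + L*x))*(2*L) = -8 + (11 + x + L*x)*(2*L) = -8 + 2*L*(11 + x + L*x))
(128 + m(5, q(4)))**2 = (128 + (-8 + 22*(4*(6 + 4)) + 2*(4*(6 + 4))*5 + 2*5*(4*(6 + 4))**2))**2 = (128 + (-8 + 22*(4*10) + 2*(4*10)*5 + 2*5*(4*10)**2))**2 = (128 + (-8 + 22*40 + 2*40*5 + 2*5*40**2))**2 = (128 + (-8 + 880 + 400 + 2*5*1600))**2 = (128 + (-8 + 880 + 400 + 16000))**2 = (128 + 17272)**2 = 17400**2 = 302760000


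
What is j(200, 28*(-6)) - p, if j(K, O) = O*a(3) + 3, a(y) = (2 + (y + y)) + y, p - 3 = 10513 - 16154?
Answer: 3793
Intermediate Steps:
p = -5638 (p = 3 + (10513 - 16154) = 3 - 5641 = -5638)
a(y) = 2 + 3*y (a(y) = (2 + 2*y) + y = 2 + 3*y)
j(K, O) = 3 + 11*O (j(K, O) = O*(2 + 3*3) + 3 = O*(2 + 9) + 3 = O*11 + 3 = 11*O + 3 = 3 + 11*O)
j(200, 28*(-6)) - p = (3 + 11*(28*(-6))) - 1*(-5638) = (3 + 11*(-168)) + 5638 = (3 - 1848) + 5638 = -1845 + 5638 = 3793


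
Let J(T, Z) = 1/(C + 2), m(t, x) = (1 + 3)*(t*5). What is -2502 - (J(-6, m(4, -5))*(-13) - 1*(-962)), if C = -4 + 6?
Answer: -13843/4 ≈ -3460.8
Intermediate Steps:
C = 2
m(t, x) = 20*t (m(t, x) = 4*(5*t) = 20*t)
J(T, Z) = 1/4 (J(T, Z) = 1/(2 + 2) = 1/4)
-2502 - (J(-6, m(4, -5))*(-13) - 1*(-962)) = -2502 - ((1/4)*(-13) - 1*(-962)) = -2502 - (-13/4 + 962) = -2502 - 1*3835/4 = -2502 - 3835/4 = -13843/4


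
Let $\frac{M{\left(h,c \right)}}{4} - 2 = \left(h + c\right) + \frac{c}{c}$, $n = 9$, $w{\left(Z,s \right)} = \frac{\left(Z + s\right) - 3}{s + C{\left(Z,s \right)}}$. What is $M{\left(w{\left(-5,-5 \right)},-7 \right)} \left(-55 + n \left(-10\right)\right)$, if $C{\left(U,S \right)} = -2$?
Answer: $\frac{8700}{7} \approx 1242.9$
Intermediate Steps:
$w{\left(Z,s \right)} = \frac{-3 + Z + s}{-2 + s}$ ($w{\left(Z,s \right)} = \frac{\left(Z + s\right) - 3}{s - 2} = \frac{-3 + Z + s}{-2 + s}$)
$M{\left(h,c \right)} = 12 + 4 c + 4 h$ ($M{\left(h,c \right)} = 8 + 4 \left(\left(h + c\right) + \frac{c}{c}\right) = 8 + 4 \left(\left(c + h\right) + 1\right) = 8 + 4 \left(1 + c + h\right) = 8 + \left(4 + 4 c + 4 h\right) = 12 + 4 c + 4 h$)
$M{\left(w{\left(-5,-5 \right)},-7 \right)} \left(-55 + n \left(-10\right)\right) = \left(12 + 4 \left(-7\right) + 4 \frac{-3 - 5 - 5}{-2 - 5}\right) \left(-55 + 9 \left(-10\right)\right) = \left(12 - 28 + 4 \frac{1}{-7} \left(-13\right)\right) \left(-55 - 90\right) = \left(12 - 28 + 4 \left(\left(- \frac{1}{7}\right) \left(-13\right)\right)\right) \left(-145\right) = \left(12 - 28 + 4 \cdot \frac{13}{7}\right) \left(-145\right) = \left(12 - 28 + \frac{52}{7}\right) \left(-145\right) = \left(- \frac{60}{7}\right) \left(-145\right) = \frac{8700}{7}$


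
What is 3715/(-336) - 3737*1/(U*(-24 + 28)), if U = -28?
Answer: 937/42 ≈ 22.310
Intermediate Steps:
3715/(-336) - 3737*1/(U*(-24 + 28)) = 3715/(-336) - 3737*(-1/(28*(-24 + 28))) = 3715*(-1/336) - 3737/((-28*4)) = -3715/336 - 3737/(-112) = -3715/336 - 3737*(-1/112) = -3715/336 + 3737/112 = 937/42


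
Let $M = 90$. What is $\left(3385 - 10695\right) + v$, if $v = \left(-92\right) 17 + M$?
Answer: $-8784$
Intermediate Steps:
$v = -1474$ ($v = \left(-92\right) 17 + 90 = -1564 + 90 = -1474$)
$\left(3385 - 10695\right) + v = \left(3385 - 10695\right) - 1474 = -7310 - 1474 = -8784$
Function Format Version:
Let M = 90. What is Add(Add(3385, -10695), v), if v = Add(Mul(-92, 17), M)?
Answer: -8784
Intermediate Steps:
v = -1474 (v = Add(Mul(-92, 17), 90) = Add(-1564, 90) = -1474)
Add(Add(3385, -10695), v) = Add(Add(3385, -10695), -1474) = Add(-7310, -1474) = -8784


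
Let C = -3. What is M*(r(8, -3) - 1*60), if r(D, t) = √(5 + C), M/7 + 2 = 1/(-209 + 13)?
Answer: 5895/7 - 393*√2/28 ≈ 822.29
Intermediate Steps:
M = -393/28 (M = -14 + 7/(-209 + 13) = -14 + 7/(-196) = -14 + 7*(-1/196) = -14 - 1/28 = -393/28 ≈ -14.036)
r(D, t) = √2 (r(D, t) = √(5 - 3) = √2)
M*(r(8, -3) - 1*60) = -393*(√2 - 1*60)/28 = -393*(√2 - 60)/28 = -393*(-60 + √2)/28 = 5895/7 - 393*√2/28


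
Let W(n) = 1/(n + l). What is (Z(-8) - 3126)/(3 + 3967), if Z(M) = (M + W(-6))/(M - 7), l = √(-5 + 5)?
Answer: -281291/357300 ≈ -0.78727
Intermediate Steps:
l = 0 (l = √0 = 0)
W(n) = 1/n (W(n) = 1/(n + 0) = 1/n)
Z(M) = (-⅙ + M)/(-7 + M) (Z(M) = (M + 1/(-6))/(M - 7) = (M - ⅙)/(-7 + M) = (-⅙ + M)/(-7 + M))
(Z(-8) - 3126)/(3 + 3967) = ((-⅙ - 8)/(-7 - 8) - 3126)/(3 + 3967) = (-49/6/(-15) - 3126)/3970 = (-1/15*(-49/6) - 3126)*(1/3970) = (49/90 - 3126)*(1/3970) = -281291/90*1/3970 = -281291/357300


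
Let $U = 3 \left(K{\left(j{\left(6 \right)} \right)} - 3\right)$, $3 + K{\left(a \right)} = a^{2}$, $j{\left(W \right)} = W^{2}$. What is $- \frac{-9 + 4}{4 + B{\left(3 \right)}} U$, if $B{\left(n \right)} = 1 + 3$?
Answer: $\frac{9675}{4} \approx 2418.8$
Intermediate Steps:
$B{\left(n \right)} = 4$
$K{\left(a \right)} = -3 + a^{2}$
$U = 3870$ ($U = 3 \left(\left(-3 + \left(6^{2}\right)^{2}\right) - 3\right) = 3 \left(\left(-3 + 36^{2}\right) - 3\right) = 3 \left(\left(-3 + 1296\right) - 3\right) = 3 \left(1293 - 3\right) = 3 \cdot 1290 = 3870$)
$- \frac{-9 + 4}{4 + B{\left(3 \right)}} U = - \frac{-9 + 4}{4 + 4} \cdot 3870 = - \frac{-5}{8} \cdot 3870 = \left(-1\right) \left(- \frac{5}{8}\right) 3870 = \frac{5}{8} \cdot 3870 = \frac{9675}{4}$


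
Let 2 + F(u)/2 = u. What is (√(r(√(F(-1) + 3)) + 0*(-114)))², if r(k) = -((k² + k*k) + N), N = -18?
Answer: 24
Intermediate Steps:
F(u) = -4 + 2*u
r(k) = 18 - 2*k² (r(k) = -((k² + k*k) - 18) = -((k² + k²) - 18) = -(2*k² - 18) = -(-18 + 2*k²) = 18 - 2*k²)
(√(r(√(F(-1) + 3)) + 0*(-114)))² = (√((18 - (-2 - 4)) + 0*(-114)))² = (√((18 - 2*(√((-4 - 2) + 3))²) + 0))² = (√((18 - 2*(√(-6 + 3))²) + 0))² = (√((18 - 2*(√(-3))²) + 0))² = (√((18 - 2*(I*√3)²) + 0))² = (√((18 - 2*(-3)) + 0))² = (√((18 + 6) + 0))² = (√(24 + 0))² = (√24)² = (2*√6)² = 24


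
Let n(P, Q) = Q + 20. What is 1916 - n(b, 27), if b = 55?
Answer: 1869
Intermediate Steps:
n(P, Q) = 20 + Q
1916 - n(b, 27) = 1916 - (20 + 27) = 1916 - 1*47 = 1916 - 47 = 1869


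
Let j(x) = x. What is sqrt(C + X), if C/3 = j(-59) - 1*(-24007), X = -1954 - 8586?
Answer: 2*sqrt(15326) ≈ 247.60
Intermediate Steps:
X = -10540
C = 71844 (C = 3*(-59 - 1*(-24007)) = 3*(-59 + 24007) = 3*23948 = 71844)
sqrt(C + X) = sqrt(71844 - 10540) = sqrt(61304) = 2*sqrt(15326)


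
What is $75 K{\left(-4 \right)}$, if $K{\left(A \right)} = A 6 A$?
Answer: $7200$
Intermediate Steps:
$K{\left(A \right)} = 6 A^{2}$ ($K{\left(A \right)} = 6 A A = 6 A^{2}$)
$75 K{\left(-4 \right)} = 75 \cdot 6 \left(-4\right)^{2} = 75 \cdot 6 \cdot 16 = 75 \cdot 96 = 7200$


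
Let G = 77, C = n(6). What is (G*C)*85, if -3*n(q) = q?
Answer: -13090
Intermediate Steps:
n(q) = -q/3
C = -2 (C = -⅓*6 = -2)
(G*C)*85 = (77*(-2))*85 = -154*85 = -13090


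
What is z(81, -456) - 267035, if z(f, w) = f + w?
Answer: -267410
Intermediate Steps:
z(81, -456) - 267035 = (81 - 456) - 267035 = -375 - 267035 = -267410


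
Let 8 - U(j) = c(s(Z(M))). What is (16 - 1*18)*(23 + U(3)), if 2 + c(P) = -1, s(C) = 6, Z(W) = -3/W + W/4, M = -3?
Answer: -68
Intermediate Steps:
Z(W) = -3/W + W/4 (Z(W) = -3/W + W*(¼) = -3/W + W/4)
c(P) = -3 (c(P) = -2 - 1 = -3)
U(j) = 11 (U(j) = 8 - 1*(-3) = 8 + 3 = 11)
(16 - 1*18)*(23 + U(3)) = (16 - 1*18)*(23 + 11) = (16 - 18)*34 = -2*34 = -68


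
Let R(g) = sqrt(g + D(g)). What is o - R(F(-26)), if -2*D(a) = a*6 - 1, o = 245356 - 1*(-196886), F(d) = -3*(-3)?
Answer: 442242 - I*sqrt(70)/2 ≈ 4.4224e+5 - 4.1833*I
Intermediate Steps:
F(d) = 9
o = 442242 (o = 245356 + 196886 = 442242)
D(a) = 1/2 - 3*a (D(a) = -(a*6 - 1)/2 = -(6*a - 1)/2 = -(-1 + 6*a)/2 = 1/2 - 3*a)
R(g) = sqrt(1/2 - 2*g) (R(g) = sqrt(g + (1/2 - 3*g)) = sqrt(1/2 - 2*g))
o - R(F(-26)) = 442242 - sqrt(2 - 8*9)/2 = 442242 - sqrt(2 - 72)/2 = 442242 - sqrt(-70)/2 = 442242 - I*sqrt(70)/2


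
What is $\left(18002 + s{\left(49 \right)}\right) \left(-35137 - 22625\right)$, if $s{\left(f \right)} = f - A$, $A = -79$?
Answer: $-1047225060$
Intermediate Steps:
$s{\left(f \right)} = 79 + f$ ($s{\left(f \right)} = f - -79 = f + 79 = 79 + f$)
$\left(18002 + s{\left(49 \right)}\right) \left(-35137 - 22625\right) = \left(18002 + \left(79 + 49\right)\right) \left(-35137 - 22625\right) = \left(18002 + 128\right) \left(-57762\right) = 18130 \left(-57762\right) = -1047225060$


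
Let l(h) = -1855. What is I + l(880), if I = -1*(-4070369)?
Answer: 4068514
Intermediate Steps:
I = 4070369
I + l(880) = 4070369 - 1855 = 4068514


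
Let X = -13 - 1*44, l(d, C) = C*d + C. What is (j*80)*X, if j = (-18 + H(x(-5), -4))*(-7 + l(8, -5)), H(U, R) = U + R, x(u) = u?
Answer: -6402240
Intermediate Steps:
l(d, C) = C + C*d
H(U, R) = R + U
X = -57 (X = -13 - 44 = -57)
j = 1404 (j = (-18 + (-4 - 5))*(-7 - 5*(1 + 8)) = (-18 - 9)*(-7 - 5*9) = -27*(-7 - 45) = -27*(-52) = 1404)
(j*80)*X = (1404*80)*(-57) = 112320*(-57) = -6402240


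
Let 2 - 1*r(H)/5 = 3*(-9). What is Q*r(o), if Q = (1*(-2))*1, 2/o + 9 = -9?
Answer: -290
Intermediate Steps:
o = -1/9 (o = 2/(-9 - 9) = 2/(-18) = 2*(-1/18) = -1/9 ≈ -0.11111)
r(H) = 145 (r(H) = 10 - 15*(-9) = 10 - 5*(-27) = 10 + 135 = 145)
Q = -2 (Q = -2*1 = -2)
Q*r(o) = -2*145 = -290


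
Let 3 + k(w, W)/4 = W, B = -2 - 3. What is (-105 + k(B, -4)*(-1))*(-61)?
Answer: 4697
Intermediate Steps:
B = -5
k(w, W) = -12 + 4*W
(-105 + k(B, -4)*(-1))*(-61) = (-105 + (-12 + 4*(-4))*(-1))*(-61) = (-105 + (-12 - 16)*(-1))*(-61) = (-105 - 28*(-1))*(-61) = (-105 + 28)*(-61) = -77*(-61) = 4697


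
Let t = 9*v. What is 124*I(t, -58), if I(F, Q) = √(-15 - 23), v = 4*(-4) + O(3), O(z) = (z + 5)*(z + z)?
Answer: 124*I*√38 ≈ 764.39*I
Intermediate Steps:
O(z) = 2*z*(5 + z) (O(z) = (5 + z)*(2*z) = 2*z*(5 + z))
v = 32 (v = 4*(-4) + 2*3*(5 + 3) = -16 + 2*3*8 = -16 + 48 = 32)
t = 288 (t = 9*32 = 288)
I(F, Q) = I*√38 (I(F, Q) = √(-38) = I*√38)
124*I(t, -58) = 124*(I*√38) = 124*I*√38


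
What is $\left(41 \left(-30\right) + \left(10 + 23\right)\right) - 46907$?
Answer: $-48104$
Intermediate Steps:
$\left(41 \left(-30\right) + \left(10 + 23\right)\right) - 46907 = \left(-1230 + 33\right) - 46907 = -1197 - 46907 = -48104$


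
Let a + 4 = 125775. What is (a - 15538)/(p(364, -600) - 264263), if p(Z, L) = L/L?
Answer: -110233/264262 ≈ -0.41714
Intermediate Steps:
a = 125771 (a = -4 + 125775 = 125771)
p(Z, L) = 1
(a - 15538)/(p(364, -600) - 264263) = (125771 - 15538)/(1 - 264263) = 110233/(-264262) = 110233*(-1/264262) = -110233/264262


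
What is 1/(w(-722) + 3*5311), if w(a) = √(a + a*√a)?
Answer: 1/(15933 + √(-722 - 13718*I*√2)) ≈ 6.2382e-5 + 3.905e-7*I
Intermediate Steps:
w(a) = √(a + a^(3/2))
1/(w(-722) + 3*5311) = 1/(√(-722 + (-722)^(3/2)) + 3*5311) = 1/(√(-722 - 13718*I*√2) + 15933) = 1/(15933 + √(-722 - 13718*I*√2))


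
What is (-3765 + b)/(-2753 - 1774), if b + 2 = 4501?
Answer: -734/4527 ≈ -0.16214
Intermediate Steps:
b = 4499 (b = -2 + 4501 = 4499)
(-3765 + b)/(-2753 - 1774) = (-3765 + 4499)/(-2753 - 1774) = 734/(-4527) = 734*(-1/4527) = -734/4527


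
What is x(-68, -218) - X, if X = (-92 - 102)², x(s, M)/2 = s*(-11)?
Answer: -36140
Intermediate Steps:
x(s, M) = -22*s (x(s, M) = 2*(s*(-11)) = 2*(-11*s) = -22*s)
X = 37636 (X = (-194)² = 37636)
x(-68, -218) - X = -22*(-68) - 1*37636 = 1496 - 37636 = -36140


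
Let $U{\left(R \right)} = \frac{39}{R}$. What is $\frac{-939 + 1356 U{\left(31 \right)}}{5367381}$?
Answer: $\frac{7925}{55462937} \approx 0.00014289$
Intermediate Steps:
$\frac{-939 + 1356 U{\left(31 \right)}}{5367381} = \frac{-939 + 1356 \cdot \frac{39}{31}}{5367381} = \left(-939 + 1356 \cdot 39 \cdot \frac{1}{31}\right) \frac{1}{5367381} = \left(-939 + 1356 \cdot \frac{39}{31}\right) \frac{1}{5367381} = \left(-939 + \frac{52884}{31}\right) \frac{1}{5367381} = \frac{23775}{31} \cdot \frac{1}{5367381} = \frac{7925}{55462937}$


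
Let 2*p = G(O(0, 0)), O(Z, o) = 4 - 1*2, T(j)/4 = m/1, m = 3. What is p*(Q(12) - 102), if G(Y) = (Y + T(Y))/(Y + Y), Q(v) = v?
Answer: -315/2 ≈ -157.50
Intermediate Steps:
T(j) = 12 (T(j) = 4*(3/1) = 4*(3*1) = 4*3 = 12)
O(Z, o) = 2 (O(Z, o) = 4 - 2 = 2)
G(Y) = (12 + Y)/(2*Y) (G(Y) = (Y + 12)/(Y + Y) = (12 + Y)/((2*Y)) = (12 + Y)*(1/(2*Y)) = (12 + Y)/(2*Y))
p = 7/4 (p = ((1/2)*(12 + 2)/2)/2 = ((1/2)*(1/2)*14)/2 = (1/2)*(7/2) = 7/4 ≈ 1.7500)
p*(Q(12) - 102) = 7*(12 - 102)/4 = (7/4)*(-90) = -315/2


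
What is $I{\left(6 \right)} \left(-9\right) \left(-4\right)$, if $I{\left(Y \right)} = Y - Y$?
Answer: $0$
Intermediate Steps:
$I{\left(Y \right)} = 0$
$I{\left(6 \right)} \left(-9\right) \left(-4\right) = 0 \left(-9\right) \left(-4\right) = 0 \left(-4\right) = 0$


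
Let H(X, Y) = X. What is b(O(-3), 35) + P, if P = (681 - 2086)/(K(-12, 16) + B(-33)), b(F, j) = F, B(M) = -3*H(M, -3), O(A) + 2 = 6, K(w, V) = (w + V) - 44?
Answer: -1169/59 ≈ -19.814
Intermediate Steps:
K(w, V) = -44 + V + w (K(w, V) = (V + w) - 44 = -44 + V + w)
O(A) = 4 (O(A) = -2 + 6 = 4)
B(M) = -3*M
P = -1405/59 (P = (681 - 2086)/((-44 + 16 - 12) - 3*(-33)) = -1405/(-40 + 99) = -1405/59 ≈ -23.814)
b(O(-3), 35) + P = 4 - 1405/59 = -1169/59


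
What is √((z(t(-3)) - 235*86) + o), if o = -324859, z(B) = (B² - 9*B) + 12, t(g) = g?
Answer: I*√345021 ≈ 587.38*I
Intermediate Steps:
z(B) = 12 + B² - 9*B
√((z(t(-3)) - 235*86) + o) = √(((12 + (-3)² - 9*(-3)) - 235*86) - 324859) = √(((12 + 9 + 27) - 20210) - 324859) = √((48 - 20210) - 324859) = √(-20162 - 324859) = √(-345021) = I*√345021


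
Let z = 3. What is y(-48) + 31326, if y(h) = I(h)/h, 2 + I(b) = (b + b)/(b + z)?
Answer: 11277359/360 ≈ 31326.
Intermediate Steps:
I(b) = -2 + 2*b/(3 + b) (I(b) = -2 + (b + b)/(b + 3) = -2 + (2*b)/(3 + b) = -2 + 2*b/(3 + b))
y(h) = -6/(h*(3 + h)) (y(h) = (-6/(3 + h))/h = -6/(h*(3 + h)))
y(-48) + 31326 = -6/(-48*(3 - 48)) + 31326 = -6*(-1/48)/(-45) + 31326 = -6*(-1/48)*(-1/45) + 31326 = -1/360 + 31326 = 11277359/360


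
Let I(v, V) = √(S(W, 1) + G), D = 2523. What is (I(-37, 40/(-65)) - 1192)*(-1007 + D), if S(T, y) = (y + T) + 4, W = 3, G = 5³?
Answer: -1807072 + 1516*√133 ≈ -1.7896e+6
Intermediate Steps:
G = 125
S(T, y) = 4 + T + y (S(T, y) = (T + y) + 4 = 4 + T + y)
I(v, V) = √133 (I(v, V) = √((4 + 3 + 1) + 125) = √(8 + 125) = √133)
(I(-37, 40/(-65)) - 1192)*(-1007 + D) = (√133 - 1192)*(-1007 + 2523) = (-1192 + √133)*1516 = -1807072 + 1516*√133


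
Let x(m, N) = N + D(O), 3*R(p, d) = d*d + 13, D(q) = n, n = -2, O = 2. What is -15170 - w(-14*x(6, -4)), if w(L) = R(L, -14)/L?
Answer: -3823049/252 ≈ -15171.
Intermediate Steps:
D(q) = -2
R(p, d) = 13/3 + d²/3 (R(p, d) = (d*d + 13)/3 = (d² + 13)/3 = (13 + d²)/3 = 13/3 + d²/3)
x(m, N) = -2 + N (x(m, N) = N - 2 = -2 + N)
w(L) = 209/(3*L) (w(L) = (13/3 + (⅓)*(-14)²)/L = (13/3 + (⅓)*196)/L = (13/3 + 196/3)/L = 209/(3*L))
-15170 - w(-14*x(6, -4)) = -15170 - 209/(3*((-14*(-2 - 4)))) = -15170 - 209/(3*((-14*(-6)))) = -15170 - 209/(3*84) = -15170 - 1*209/252 = -15170 - 209/252 = -3823049/252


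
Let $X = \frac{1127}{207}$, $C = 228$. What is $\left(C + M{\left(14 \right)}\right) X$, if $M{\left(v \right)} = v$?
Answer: $\frac{11858}{9} \approx 1317.6$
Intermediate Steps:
$X = \frac{49}{9}$ ($X = 1127 \cdot \frac{1}{207} = \frac{49}{9} \approx 5.4444$)
$\left(C + M{\left(14 \right)}\right) X = \left(228 + 14\right) \frac{49}{9} = 242 \cdot \frac{49}{9} = \frac{11858}{9}$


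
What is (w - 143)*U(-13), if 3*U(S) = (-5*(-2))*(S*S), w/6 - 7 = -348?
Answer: -3699410/3 ≈ -1.2331e+6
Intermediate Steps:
w = -2046 (w = 42 + 6*(-348) = 42 - 2088 = -2046)
U(S) = 10*S²/3 (U(S) = ((-5*(-2))*(S*S))/3 = (10*S²)/3 = 10*S²/3)
(w - 143)*U(-13) = (-2046 - 143)*((10/3)*(-13)²) = -21890*169/3 = -2189*1690/3 = -3699410/3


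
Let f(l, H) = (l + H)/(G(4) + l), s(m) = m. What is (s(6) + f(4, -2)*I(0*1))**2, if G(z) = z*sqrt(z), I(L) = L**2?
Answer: 36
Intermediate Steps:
G(z) = z**(3/2)
f(l, H) = (H + l)/(8 + l) (f(l, H) = (l + H)/(4**(3/2) + l) = (H + l)/(8 + l))
(s(6) + f(4, -2)*I(0*1))**2 = (6 + ((-2 + 4)/(8 + 4))*(0*1)**2)**2 = (6 + (2/12)*0**2)**2 = (6 + ((1/12)*2)*0)**2 = (6 + (1/6)*0)**2 = (6 + 0)**2 = 6**2 = 36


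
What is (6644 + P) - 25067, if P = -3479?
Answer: -21902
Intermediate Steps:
(6644 + P) - 25067 = (6644 - 3479) - 25067 = 3165 - 25067 = -21902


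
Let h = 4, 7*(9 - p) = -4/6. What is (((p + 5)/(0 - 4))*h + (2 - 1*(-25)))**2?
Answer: 73441/441 ≈ 166.53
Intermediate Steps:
p = 191/21 (p = 9 - (-4)/(7*6) = 9 - 1/7*(-2/3) = 9 + 2/21 = 191/21 ≈ 9.0952)
(((p + 5)/(0 - 4))*h + (2 - 1*(-25)))**2 = (((191/21 + 5)/(0 - 4))*4 + (2 - 1*(-25)))**2 = (((296/21)/(-4))*4 + (2 + 25))**2 = (((296/21)*(-1/4))*4 + 27)**2 = (-74/21*4 + 27)**2 = (-296/21 + 27)**2 = (271/21)**2 = 73441/441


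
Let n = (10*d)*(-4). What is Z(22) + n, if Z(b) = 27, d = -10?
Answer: 427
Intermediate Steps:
n = 400 (n = (10*(-10))*(-4) = -100*(-4) = 400)
Z(22) + n = 27 + 400 = 427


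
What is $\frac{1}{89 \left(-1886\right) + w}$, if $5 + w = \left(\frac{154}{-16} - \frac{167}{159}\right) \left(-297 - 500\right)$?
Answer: $- \frac{1272}{202694185} \approx -6.2755 \cdot 10^{-6}$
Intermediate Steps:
$w = \frac{10816103}{1272}$ ($w = -5 + \left(\frac{154}{-16} - \frac{167}{159}\right) \left(-297 - 500\right) = -5 + \left(154 \left(- \frac{1}{16}\right) - \frac{167}{159}\right) \left(-797\right) = -5 + \left(- \frac{77}{8} - \frac{167}{159}\right) \left(-797\right) = -5 - - \frac{10822463}{1272} = -5 + \frac{10822463}{1272} = \frac{10816103}{1272} \approx 8503.2$)
$\frac{1}{89 \left(-1886\right) + w} = \frac{1}{89 \left(-1886\right) + \frac{10816103}{1272}} = \frac{1}{-167854 + \frac{10816103}{1272}} = \frac{1}{- \frac{202694185}{1272}} = - \frac{1272}{202694185}$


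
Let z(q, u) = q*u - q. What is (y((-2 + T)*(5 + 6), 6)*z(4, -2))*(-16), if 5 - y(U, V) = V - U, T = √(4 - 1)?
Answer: -4416 + 2112*√3 ≈ -757.91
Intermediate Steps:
T = √3 ≈ 1.7320
y(U, V) = 5 + U - V (y(U, V) = 5 - (V - U) = 5 + (U - V) = 5 + U - V)
z(q, u) = -q + q*u
(y((-2 + T)*(5 + 6), 6)*z(4, -2))*(-16) = ((5 + (-2 + √3)*(5 + 6) - 1*6)*(4*(-1 - 2)))*(-16) = ((5 + (-2 + √3)*11 - 6)*(4*(-3)))*(-16) = ((5 + (-22 + 11*√3) - 6)*(-12))*(-16) = ((-23 + 11*√3)*(-12))*(-16) = (276 - 132*√3)*(-16) = -4416 + 2112*√3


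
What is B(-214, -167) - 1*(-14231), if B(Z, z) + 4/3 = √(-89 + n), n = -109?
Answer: 42689/3 + 3*I*√22 ≈ 14230.0 + 14.071*I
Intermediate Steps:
B(Z, z) = -4/3 + 3*I*√22 (B(Z, z) = -4/3 + √(-89 - 109) = -4/3 + √(-198) = -4/3 + 3*I*√22)
B(-214, -167) - 1*(-14231) = (-4/3 + 3*I*√22) - 1*(-14231) = (-4/3 + 3*I*√22) + 14231 = 42689/3 + 3*I*√22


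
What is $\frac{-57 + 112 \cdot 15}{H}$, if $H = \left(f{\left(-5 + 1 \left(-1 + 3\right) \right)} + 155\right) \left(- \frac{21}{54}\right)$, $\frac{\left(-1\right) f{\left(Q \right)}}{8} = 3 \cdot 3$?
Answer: $- \frac{29214}{581} \approx -50.282$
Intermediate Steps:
$f{\left(Q \right)} = -72$ ($f{\left(Q \right)} = - 8 \cdot 3 \cdot 3 = \left(-8\right) 9 = -72$)
$H = - \frac{581}{18}$ ($H = \left(-72 + 155\right) \left(- \frac{21}{54}\right) = 83 \left(\left(-21\right) \frac{1}{54}\right) = 83 \left(- \frac{7}{18}\right) = - \frac{581}{18} \approx -32.278$)
$\frac{-57 + 112 \cdot 15}{H} = \frac{-57 + 112 \cdot 15}{- \frac{581}{18}} = \left(-57 + 1680\right) \left(- \frac{18}{581}\right) = 1623 \left(- \frac{18}{581}\right) = - \frac{29214}{581}$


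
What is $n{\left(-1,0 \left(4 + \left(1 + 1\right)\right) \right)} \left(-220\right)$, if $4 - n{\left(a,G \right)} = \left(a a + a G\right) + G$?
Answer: $-660$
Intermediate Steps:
$n{\left(a,G \right)} = 4 - G - a^{2} - G a$ ($n{\left(a,G \right)} = 4 - \left(\left(a a + a G\right) + G\right) = 4 - \left(\left(a^{2} + G a\right) + G\right) = 4 - \left(G + a^{2} + G a\right) = 4 - G - a^{2} - G a$)
$n{\left(-1,0 \left(4 + \left(1 + 1\right)\right) \right)} \left(-220\right) = \left(4 - 0 \left(4 + \left(1 + 1\right)\right) - \left(-1\right)^{2} - 0 \left(4 + \left(1 + 1\right)\right) \left(-1\right)\right) \left(-220\right) = \left(4 - 0 \left(4 + 2\right) - 1 - 0 \left(4 + 2\right) \left(-1\right)\right) \left(-220\right) = \left(4 - 0 \cdot 6 - 1 - 0 \cdot 6 \left(-1\right)\right) \left(-220\right) = \left(4 - 0 - 1 - 0 \left(-1\right)\right) \left(-220\right) = \left(4 + 0 - 1 + 0\right) \left(-220\right) = 3 \left(-220\right) = -660$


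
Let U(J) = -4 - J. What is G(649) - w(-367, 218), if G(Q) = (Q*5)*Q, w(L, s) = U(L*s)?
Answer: 2026003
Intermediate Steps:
w(L, s) = -4 - L*s
G(Q) = 5*Q**2 (G(Q) = (5*Q)*Q = 5*Q**2)
G(649) - w(-367, 218) = 5*649**2 - (-4 - 1*(-367)*218) = 5*421201 - (-4 + 80006) = 2106005 - 1*80002 = 2106005 - 80002 = 2026003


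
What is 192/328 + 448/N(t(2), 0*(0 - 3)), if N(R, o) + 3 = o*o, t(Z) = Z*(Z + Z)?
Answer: -18296/123 ≈ -148.75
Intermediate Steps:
t(Z) = 2*Z**2 (t(Z) = Z*(2*Z) = 2*Z**2)
N(R, o) = -3 + o**2 (N(R, o) = -3 + o*o = -3 + o**2)
192/328 + 448/N(t(2), 0*(0 - 3)) = 192/328 + 448/(-3 + (0*(0 - 3))**2) = 192*(1/328) + 448/(-3 + (0*(-3))**2) = 24/41 + 448/(-3 + 0**2) = 24/41 + 448/(-3 + 0) = 24/41 + 448/(-3) = 24/41 + 448*(-1/3) = 24/41 - 448/3 = -18296/123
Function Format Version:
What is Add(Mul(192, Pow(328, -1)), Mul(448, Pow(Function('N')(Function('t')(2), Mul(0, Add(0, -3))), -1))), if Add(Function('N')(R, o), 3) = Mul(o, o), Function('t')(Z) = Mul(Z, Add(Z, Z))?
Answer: Rational(-18296, 123) ≈ -148.75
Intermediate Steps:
Function('t')(Z) = Mul(2, Pow(Z, 2)) (Function('t')(Z) = Mul(Z, Mul(2, Z)) = Mul(2, Pow(Z, 2)))
Function('N')(R, o) = Add(-3, Pow(o, 2)) (Function('N')(R, o) = Add(-3, Mul(o, o)) = Add(-3, Pow(o, 2)))
Add(Mul(192, Pow(328, -1)), Mul(448, Pow(Function('N')(Function('t')(2), Mul(0, Add(0, -3))), -1))) = Add(Mul(192, Pow(328, -1)), Mul(448, Pow(Add(-3, Pow(Mul(0, Add(0, -3)), 2)), -1))) = Add(Mul(192, Rational(1, 328)), Mul(448, Pow(Add(-3, Pow(Mul(0, -3), 2)), -1))) = Add(Rational(24, 41), Mul(448, Pow(Add(-3, Pow(0, 2)), -1))) = Add(Rational(24, 41), Mul(448, Pow(Add(-3, 0), -1))) = Add(Rational(24, 41), Mul(448, Pow(-3, -1))) = Add(Rational(24, 41), Mul(448, Rational(-1, 3))) = Add(Rational(24, 41), Rational(-448, 3)) = Rational(-18296, 123)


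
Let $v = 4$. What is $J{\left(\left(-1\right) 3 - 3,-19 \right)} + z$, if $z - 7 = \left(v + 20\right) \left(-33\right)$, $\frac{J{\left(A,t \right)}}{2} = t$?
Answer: $-823$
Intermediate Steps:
$J{\left(A,t \right)} = 2 t$
$z = -785$ ($z = 7 + \left(4 + 20\right) \left(-33\right) = 7 + 24 \left(-33\right) = 7 - 792 = -785$)
$J{\left(\left(-1\right) 3 - 3,-19 \right)} + z = 2 \left(-19\right) - 785 = -38 - 785 = -823$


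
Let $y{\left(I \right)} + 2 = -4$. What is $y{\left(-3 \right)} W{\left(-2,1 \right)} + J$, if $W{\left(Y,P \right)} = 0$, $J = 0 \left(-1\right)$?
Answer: $0$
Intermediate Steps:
$J = 0$
$y{\left(I \right)} = -6$ ($y{\left(I \right)} = -2 - 4 = -6$)
$y{\left(-3 \right)} W{\left(-2,1 \right)} + J = \left(-6\right) 0 + 0 = 0 + 0 = 0$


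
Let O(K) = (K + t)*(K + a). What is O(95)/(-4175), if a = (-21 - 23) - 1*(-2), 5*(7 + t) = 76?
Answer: -27348/20875 ≈ -1.3101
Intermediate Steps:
t = 41/5 (t = -7 + (⅕)*76 = -7 + 76/5 = 41/5 ≈ 8.2000)
a = -42 (a = -44 + 2 = -42)
O(K) = (-42 + K)*(41/5 + K) (O(K) = (K + 41/5)*(K - 42) = (41/5 + K)*(-42 + K) = (-42 + K)*(41/5 + K))
O(95)/(-4175) = (-1722/5 + 95² - 169/5*95)/(-4175) = (-1722/5 + 9025 - 3211)*(-1/4175) = (27348/5)*(-1/4175) = -27348/20875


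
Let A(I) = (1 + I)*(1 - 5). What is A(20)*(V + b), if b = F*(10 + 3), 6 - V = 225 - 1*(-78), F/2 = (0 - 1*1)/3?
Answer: 25676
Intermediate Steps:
A(I) = -4 - 4*I (A(I) = (1 + I)*(-4) = -4 - 4*I)
F = -2/3 (F = 2*((0 - 1*1)/3) = 2*((0 - 1)*(1/3)) = 2*(-1*1/3) = 2*(-1/3) = -2/3 ≈ -0.66667)
V = -297 (V = 6 - (225 - 1*(-78)) = 6 - (225 + 78) = 6 - 1*303 = 6 - 303 = -297)
b = -26/3 (b = -2*(10 + 3)/3 = -2/3*13 = -26/3 ≈ -8.6667)
A(20)*(V + b) = (-4 - 4*20)*(-297 - 26/3) = (-4 - 80)*(-917/3) = -84*(-917/3) = 25676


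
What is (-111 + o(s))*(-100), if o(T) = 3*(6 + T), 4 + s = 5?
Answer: 9000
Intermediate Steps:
s = 1 (s = -4 + 5 = 1)
o(T) = 18 + 3*T
(-111 + o(s))*(-100) = (-111 + (18 + 3*1))*(-100) = (-111 + (18 + 3))*(-100) = (-111 + 21)*(-100) = -90*(-100) = 9000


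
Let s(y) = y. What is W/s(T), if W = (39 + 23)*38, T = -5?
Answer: -2356/5 ≈ -471.20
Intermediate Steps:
W = 2356 (W = 62*38 = 2356)
W/s(T) = 2356/(-5) = 2356*(-1/5) = -2356/5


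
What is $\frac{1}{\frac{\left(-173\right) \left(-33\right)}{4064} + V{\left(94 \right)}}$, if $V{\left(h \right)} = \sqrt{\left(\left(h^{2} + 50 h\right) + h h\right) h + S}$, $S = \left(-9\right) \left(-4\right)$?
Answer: $- \frac{23201376}{34733383359703} + \frac{33032192 \sqrt{525751}}{34733383359703} \approx 0.0006889$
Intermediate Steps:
$S = 36$
$V{\left(h \right)} = \sqrt{36 + h \left(2 h^{2} + 50 h\right)}$ ($V{\left(h \right)} = \sqrt{\left(\left(h^{2} + 50 h\right) + h h\right) h + 36} = \sqrt{\left(\left(h^{2} + 50 h\right) + h^{2}\right) h + 36} = \sqrt{\left(2 h^{2} + 50 h\right) h + 36} = \sqrt{h \left(2 h^{2} + 50 h\right) + 36} = \sqrt{36 + h \left(2 h^{2} + 50 h\right)}$)
$\frac{1}{\frac{\left(-173\right) \left(-33\right)}{4064} + V{\left(94 \right)}} = \frac{1}{\frac{\left(-173\right) \left(-33\right)}{4064} + \sqrt{36 + 2 \cdot 94^{3} + 50 \cdot 94^{2}}} = \frac{1}{5709 \cdot \frac{1}{4064} + \sqrt{36 + 2 \cdot 830584 + 50 \cdot 8836}} = \frac{1}{\frac{5709}{4064} + \sqrt{36 + 1661168 + 441800}} = \frac{1}{\frac{5709}{4064} + \sqrt{2103004}} = \frac{1}{\frac{5709}{4064} + 2 \sqrt{525751}}$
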